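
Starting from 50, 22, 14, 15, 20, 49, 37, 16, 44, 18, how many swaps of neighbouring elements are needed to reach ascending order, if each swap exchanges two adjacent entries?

23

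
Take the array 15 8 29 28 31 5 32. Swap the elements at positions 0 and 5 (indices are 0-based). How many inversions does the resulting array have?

4 inversions

Positions 0 and 5 hold 15 and 5; after swapping, the array is [5, 8, 29, 28, 31, 15, 32].
For each element, count later entries that are smaller:
5: 0
8: 0
29: 2
28: 1
31: 1
15: 0
32: 0
Sum: 0 + 0 + 2 + 1 + 1 + 0 + 0 = 4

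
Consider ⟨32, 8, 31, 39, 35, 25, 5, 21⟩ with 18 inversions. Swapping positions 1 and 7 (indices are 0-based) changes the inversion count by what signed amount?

+1

Positions 1 and 7 hold 8 and 21; after swapping, the array is [32, 21, 31, 39, 35, 25, 5, 8].
Sweep left to right; for each value list the smaller values that follow it:
32 → 21, 31, 25, 5, 8 → 5
21 → 5, 8 → 2
31 → 25, 5, 8 → 3
39 → 35, 25, 5, 8 → 4
35 → 25, 5, 8 → 3
25 → 5, 8 → 2
5 → none → 0
8 → none → 0
Sum: 5 + 2 + 3 + 4 + 3 + 2 + 0 + 0 = 19
Change: 19 − 18 = +1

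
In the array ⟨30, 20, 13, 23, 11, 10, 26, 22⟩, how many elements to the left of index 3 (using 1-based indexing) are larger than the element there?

The element at index 3 is 13.
Elements before it: 30, 20
Those larger than 13: 30, 20

2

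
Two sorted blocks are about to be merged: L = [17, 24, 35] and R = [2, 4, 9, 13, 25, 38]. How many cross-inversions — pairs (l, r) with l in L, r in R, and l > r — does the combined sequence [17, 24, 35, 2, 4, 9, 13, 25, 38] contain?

Count, for every r in R, how many entries of L exceed r:
r = 2: 17, 24, 35 → 3
r = 4: 17, 24, 35 → 3
r = 9: 17, 24, 35 → 3
r = 13: 17, 24, 35 → 3
r = 25: 35 → 1
r = 38: none → 0
Cross-inversions: 3 + 3 + 3 + 3 + 1 + 0 = 13

13 split inversions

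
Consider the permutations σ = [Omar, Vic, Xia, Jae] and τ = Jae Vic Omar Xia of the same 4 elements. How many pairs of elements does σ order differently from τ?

4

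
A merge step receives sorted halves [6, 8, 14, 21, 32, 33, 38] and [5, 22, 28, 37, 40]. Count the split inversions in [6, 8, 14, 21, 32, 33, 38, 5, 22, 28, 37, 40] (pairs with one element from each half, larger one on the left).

14 split inversions

Count, for every r in R, how many entries of L exceed r:
r = 5: 6, 8, 14, 21, 32, 33, 38 → 7
r = 22: 32, 33, 38 → 3
r = 28: 32, 33, 38 → 3
r = 37: 38 → 1
r = 40: none → 0
Cross-inversions: 7 + 3 + 3 + 1 + 0 = 14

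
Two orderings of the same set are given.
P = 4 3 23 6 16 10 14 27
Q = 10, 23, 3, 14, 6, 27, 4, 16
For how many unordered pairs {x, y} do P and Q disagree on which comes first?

14 disagreeing pairs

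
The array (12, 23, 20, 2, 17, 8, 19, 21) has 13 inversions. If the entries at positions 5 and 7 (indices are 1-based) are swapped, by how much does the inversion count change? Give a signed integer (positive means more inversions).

+1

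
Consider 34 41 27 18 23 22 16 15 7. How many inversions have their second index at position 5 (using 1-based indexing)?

3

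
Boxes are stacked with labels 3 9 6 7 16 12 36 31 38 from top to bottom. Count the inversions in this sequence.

Element-by-element contributions:
3 → none → 0
9 → 6, 7 → 2
6 → none → 0
7 → none → 0
16 → 12 → 1
12 → none → 0
36 → 31 → 1
31 → none → 0
38 → none → 0
Sum: 0 + 2 + 0 + 0 + 1 + 0 + 1 + 0 + 0 = 4

4 inversions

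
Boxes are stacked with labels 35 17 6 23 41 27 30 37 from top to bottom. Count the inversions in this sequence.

Sweep left to right; for each value list the smaller values that follow it:
35: 5
17: 1
6: 0
23: 0
41: 3
27: 0
30: 0
37: 0
Sum: 5 + 1 + 0 + 0 + 3 + 0 + 0 + 0 = 9

There are 9 out-of-order pairs.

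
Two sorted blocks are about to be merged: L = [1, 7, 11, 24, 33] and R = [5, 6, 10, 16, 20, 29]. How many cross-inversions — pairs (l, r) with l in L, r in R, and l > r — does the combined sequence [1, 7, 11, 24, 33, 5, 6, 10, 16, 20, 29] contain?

16

For each element r of the right run, count left-run elements greater than r:
r = 5: 7, 11, 24, 33 → 4
r = 6: 7, 11, 24, 33 → 4
r = 10: 11, 24, 33 → 3
r = 16: 24, 33 → 2
r = 20: 24, 33 → 2
r = 29: 33 → 1
Cross-inversions: 4 + 4 + 3 + 2 + 2 + 1 = 16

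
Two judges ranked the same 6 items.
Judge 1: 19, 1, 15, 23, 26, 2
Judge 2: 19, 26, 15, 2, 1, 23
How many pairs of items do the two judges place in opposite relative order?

Assign each item its position (1..6) in the first ordering, then rewrite the second ordering as that position sequence:
positions: 19→1, 1→2, 15→3, 23→4, 26→5, 2→6
second ordering as positions: [1, 5, 3, 6, 2, 4]
Discordant pairs = inversions in this position sequence.
1: 0
5: 3, 2, 4 → 3
3: 2 → 1
6: 2, 4 → 2
2: 0
4: 0
Total: 0 + 3 + 1 + 2 + 0 + 0 = 6

6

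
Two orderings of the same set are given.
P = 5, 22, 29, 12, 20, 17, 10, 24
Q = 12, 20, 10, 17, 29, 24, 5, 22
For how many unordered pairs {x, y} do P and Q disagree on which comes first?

17 disagreeing pairs

Assign each item its position (1..8) in the first ordering, then rewrite the second ordering as that position sequence:
positions: 5→1, 22→2, 29→3, 12→4, 20→5, 17→6, 10→7, 24→8
second ordering as positions: [4, 5, 7, 6, 3, 8, 1, 2]
Discordant pairs = inversions in this position sequence.
4: 3, 1, 2 → 3
5: 3, 1, 2 → 3
7: 6, 3, 1, 2 → 4
6: 3, 1, 2 → 3
3: 1, 2 → 2
8: 1, 2 → 2
1: 0
2: 0
Total: 3 + 3 + 4 + 3 + 2 + 2 + 0 + 0 = 17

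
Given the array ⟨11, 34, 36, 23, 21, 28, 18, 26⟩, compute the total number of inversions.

15 inversions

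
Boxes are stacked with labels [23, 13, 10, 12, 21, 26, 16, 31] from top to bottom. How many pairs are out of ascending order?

There are 9 inversions.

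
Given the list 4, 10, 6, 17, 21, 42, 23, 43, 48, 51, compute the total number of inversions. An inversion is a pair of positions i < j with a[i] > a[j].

Element-by-element contributions:
4 → none → 0
10 → 6 → 1
6 → none → 0
17 → none → 0
21 → none → 0
42 → 23 → 1
23 → none → 0
43 → none → 0
48 → none → 0
51 → none → 0
Sum: 0 + 1 + 0 + 0 + 0 + 1 + 0 + 0 + 0 + 0 = 2

2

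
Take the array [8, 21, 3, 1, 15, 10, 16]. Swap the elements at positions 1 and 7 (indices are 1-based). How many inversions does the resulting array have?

Positions 1 and 7 hold 8 and 16; after swapping, the array is [16, 21, 3, 1, 15, 10, 8].
Element-by-element contributions:
16 → 3, 1, 15, 10, 8 → 5
21 → 3, 1, 15, 10, 8 → 5
3 → 1 → 1
1 → none → 0
15 → 10, 8 → 2
10 → 8 → 1
8 → none → 0
Sum: 5 + 5 + 1 + 0 + 2 + 1 + 0 = 14

14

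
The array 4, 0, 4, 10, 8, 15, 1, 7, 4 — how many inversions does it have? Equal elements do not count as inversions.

For each element, count later entries that are smaller:
4 → 0, 1 → 2
0 → none → 0
4 → 1 → 1
10 → 8, 1, 7, 4 → 4
8 → 1, 7, 4 → 3
15 → 1, 7, 4 → 3
1 → none → 0
7 → 4 → 1
4 → none → 0
Sum: 2 + 0 + 1 + 4 + 3 + 3 + 0 + 1 + 0 = 14

14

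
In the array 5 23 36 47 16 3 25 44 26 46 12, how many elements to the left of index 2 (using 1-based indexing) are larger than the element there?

0 such elements

The element at index 2 is 23.
Elements before it: 5
None of them are larger than 23.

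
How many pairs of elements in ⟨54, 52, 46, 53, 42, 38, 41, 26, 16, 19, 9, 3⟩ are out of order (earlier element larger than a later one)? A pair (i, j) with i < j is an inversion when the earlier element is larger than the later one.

There are 62 inversions.

Element-by-element contributions:
54 → 52, 46, 53, 42, 38, 41, 26, 16, 19, 9, 3 → 11
52 → 46, 42, 38, 41, 26, 16, 19, 9, 3 → 9
46 → 42, 38, 41, 26, 16, 19, 9, 3 → 8
53 → 42, 38, 41, 26, 16, 19, 9, 3 → 8
42 → 38, 41, 26, 16, 19, 9, 3 → 7
38 → 26, 16, 19, 9, 3 → 5
41 → 26, 16, 19, 9, 3 → 5
26 → 16, 19, 9, 3 → 4
16 → 9, 3 → 2
19 → 9, 3 → 2
9 → 3 → 1
3 → none → 0
Sum: 11 + 9 + 8 + 8 + 7 + 5 + 5 + 4 + 2 + 2 + 1 + 0 = 62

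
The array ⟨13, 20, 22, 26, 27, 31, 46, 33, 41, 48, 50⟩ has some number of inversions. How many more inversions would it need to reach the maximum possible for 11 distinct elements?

53 inversions short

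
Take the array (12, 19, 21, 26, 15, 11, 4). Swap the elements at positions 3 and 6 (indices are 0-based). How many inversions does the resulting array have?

There are 9 inversions.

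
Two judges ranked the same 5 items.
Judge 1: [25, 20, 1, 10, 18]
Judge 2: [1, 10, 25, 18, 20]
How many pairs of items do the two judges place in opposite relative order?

5

Assign each item its position (1..5) in the first ordering, then rewrite the second ordering as that position sequence:
positions: 25→1, 20→2, 1→3, 10→4, 18→5
second ordering as positions: [3, 4, 1, 5, 2]
Discordant pairs = inversions in this position sequence.
3: 1, 2 → 2
4: 1, 2 → 2
1: 0
5: 2 → 1
2: 0
Total: 2 + 2 + 0 + 1 + 0 = 5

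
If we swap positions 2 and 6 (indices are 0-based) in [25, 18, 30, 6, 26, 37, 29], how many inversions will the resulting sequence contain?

There are 6 inversions.

Positions 2 and 6 hold 30 and 29; after swapping, the array is [25, 18, 29, 6, 26, 37, 30].
For each element, count later entries that are smaller:
25: 2
18: 1
29: 2
6: 0
26: 0
37: 1
30: 0
Sum: 2 + 1 + 2 + 0 + 0 + 1 + 0 = 6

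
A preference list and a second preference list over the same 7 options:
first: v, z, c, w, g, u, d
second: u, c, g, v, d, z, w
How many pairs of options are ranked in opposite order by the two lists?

Assign each item its position (1..7) in the first ordering, then rewrite the second ordering as that position sequence:
positions: v→1, z→2, c→3, w→4, g→5, u→6, d→7
second ordering as positions: [6, 3, 5, 1, 7, 2, 4]
Discordant pairs = inversions in this position sequence.
6: 3, 5, 1, 2, 4 → 5
3: 1, 2 → 2
5: 1, 2, 4 → 3
1: 0
7: 2, 4 → 2
2: 0
4: 0
Total: 5 + 2 + 3 + 0 + 2 + 0 + 0 = 12

12 pairs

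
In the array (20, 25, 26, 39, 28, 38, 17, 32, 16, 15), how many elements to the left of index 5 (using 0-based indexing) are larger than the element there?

1 such element

The element at index 5 is 38.
Elements before it: 20, 25, 26, 39, 28
Those larger than 38: 39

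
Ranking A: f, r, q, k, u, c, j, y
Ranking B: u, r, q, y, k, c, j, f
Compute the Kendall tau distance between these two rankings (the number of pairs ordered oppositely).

Assign each item its position (1..8) in the first ordering, then rewrite the second ordering as that position sequence:
positions: f→1, r→2, q→3, k→4, u→5, c→6, j→7, y→8
second ordering as positions: [5, 2, 3, 8, 4, 6, 7, 1]
Discordant pairs = inversions in this position sequence.
5: 2, 3, 4, 1 → 4
2: 1 → 1
3: 1 → 1
8: 4, 6, 7, 1 → 4
4: 1 → 1
6: 1 → 1
7: 1 → 1
1: 0
Total: 4 + 1 + 1 + 4 + 1 + 1 + 1 + 0 = 13

Discordant pairs: 13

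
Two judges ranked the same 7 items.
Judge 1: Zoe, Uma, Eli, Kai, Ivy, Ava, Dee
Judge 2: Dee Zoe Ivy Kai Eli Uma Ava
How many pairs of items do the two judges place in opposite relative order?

There are 12 discordant pairs.

Assign each item its position (1..7) in the first ordering, then rewrite the second ordering as that position sequence:
positions: Zoe→1, Uma→2, Eli→3, Kai→4, Ivy→5, Ava→6, Dee→7
second ordering as positions: [7, 1, 5, 4, 3, 2, 6]
Discordant pairs = inversions in this position sequence.
7: 1, 5, 4, 3, 2, 6 → 6
1: 0
5: 4, 3, 2 → 3
4: 3, 2 → 2
3: 2 → 1
2: 0
6: 0
Total: 6 + 0 + 3 + 2 + 1 + 0 + 0 = 12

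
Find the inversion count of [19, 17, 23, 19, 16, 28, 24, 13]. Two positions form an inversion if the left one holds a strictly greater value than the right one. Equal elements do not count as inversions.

For each element, count later entries that are smaller:
19: 3
17: 2
23: 3
19: 2
16: 1
28: 2
24: 1
13: 0
Sum: 3 + 2 + 3 + 2 + 1 + 2 + 1 + 0 = 14

14 inversions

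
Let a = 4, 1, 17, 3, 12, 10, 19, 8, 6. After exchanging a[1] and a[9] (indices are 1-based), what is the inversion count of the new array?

Positions 1 and 9 hold 4 and 6; after swapping, the array is [6, 1, 17, 3, 12, 10, 19, 8, 4].
For each element, count later entries that are smaller:
6 → 1, 3, 4 → 3
1 → none → 0
17 → 3, 12, 10, 8, 4 → 5
3 → none → 0
12 → 10, 8, 4 → 3
10 → 8, 4 → 2
19 → 8, 4 → 2
8 → 4 → 1
4 → none → 0
Sum: 3 + 0 + 5 + 0 + 3 + 2 + 2 + 1 + 0 = 16

There are 16 inversions.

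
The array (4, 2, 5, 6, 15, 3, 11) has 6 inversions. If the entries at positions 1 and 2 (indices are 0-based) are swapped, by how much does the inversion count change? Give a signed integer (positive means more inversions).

+1

Positions 1 and 2 hold 2 and 5; after swapping, the array is [4, 5, 2, 6, 15, 3, 11].
For each element, count later entries that are smaller:
4 → 2, 3 → 2
5 → 2, 3 → 2
2 → none → 0
6 → 3 → 1
15 → 3, 11 → 2
3 → none → 0
11 → none → 0
Sum: 2 + 2 + 0 + 1 + 2 + 0 + 0 = 7
Change: 7 − 6 = +1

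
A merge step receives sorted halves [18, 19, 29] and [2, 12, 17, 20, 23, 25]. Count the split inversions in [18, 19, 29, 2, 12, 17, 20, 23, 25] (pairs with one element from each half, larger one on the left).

Cross-inversions: 12

Take each right-half value and tally the left-half values above it:
r = 2: 18, 19, 29 → 3
r = 12: 18, 19, 29 → 3
r = 17: 18, 19, 29 → 3
r = 20: 29 → 1
r = 23: 29 → 1
r = 25: 29 → 1
Cross-inversions: 3 + 3 + 3 + 1 + 1 + 1 = 12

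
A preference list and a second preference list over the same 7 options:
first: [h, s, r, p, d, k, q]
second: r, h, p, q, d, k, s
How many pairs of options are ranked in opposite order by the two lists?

Assign each item its position (1..7) in the first ordering, then rewrite the second ordering as that position sequence:
positions: h→1, s→2, r→3, p→4, d→5, k→6, q→7
second ordering as positions: [3, 1, 4, 7, 5, 6, 2]
Discordant pairs = inversions in this position sequence.
3: 1, 2 → 2
1: 0
4: 2 → 1
7: 5, 6, 2 → 3
5: 2 → 1
6: 2 → 1
2: 0
Total: 2 + 0 + 1 + 3 + 1 + 1 + 0 = 8

8 pairs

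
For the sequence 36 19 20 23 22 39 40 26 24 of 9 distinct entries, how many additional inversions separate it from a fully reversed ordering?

24 inversions short

Maximum inversions for 9 distinct elements is C(9, 2) = 9·8/2 = 36.
Current inversions — for each element, count later smaller elements:
36: 6
19: 0
20: 0
23: 1
22: 0
39: 2
40: 2
26: 1
24: 0
Current total: 6 + 0 + 0 + 1 + 0 + 2 + 2 + 1 + 0 = 12
Shortfall: 36 − 12 = 24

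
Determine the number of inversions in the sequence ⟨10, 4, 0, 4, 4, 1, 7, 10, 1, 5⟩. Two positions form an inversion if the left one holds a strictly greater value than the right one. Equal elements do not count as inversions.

There are 19 inversions.

For each element, count later entries that are smaller:
10: 8
4: 3
0: 0
4: 2
4: 2
1: 0
7: 2
10: 2
1: 0
5: 0
Sum: 8 + 3 + 0 + 2 + 2 + 0 + 2 + 2 + 0 + 0 = 19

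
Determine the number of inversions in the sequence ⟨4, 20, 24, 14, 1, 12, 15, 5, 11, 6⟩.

27 inversions

Sweep left to right; for each value list the smaller values that follow it:
4: 1
20: 7
24: 7
14: 5
1: 0
12: 3
15: 3
5: 0
11: 1
6: 0
Sum: 1 + 7 + 7 + 5 + 0 + 3 + 3 + 0 + 1 + 0 = 27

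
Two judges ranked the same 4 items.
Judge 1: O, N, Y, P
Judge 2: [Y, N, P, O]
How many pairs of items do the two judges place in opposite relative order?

4

Assign each item its position (1..4) in the first ordering, then rewrite the second ordering as that position sequence:
positions: O→1, N→2, Y→3, P→4
second ordering as positions: [3, 2, 4, 1]
Discordant pairs = inversions in this position sequence.
3: 2, 1 → 2
2: 1 → 1
4: 1 → 1
1: 0
Total: 2 + 1 + 1 + 0 = 4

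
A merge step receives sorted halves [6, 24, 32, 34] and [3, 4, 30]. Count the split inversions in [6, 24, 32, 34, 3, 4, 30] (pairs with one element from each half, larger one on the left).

10 split inversions

Count, for every r in R, how many entries of L exceed r:
r = 3: 6, 24, 32, 34 → 4
r = 4: 6, 24, 32, 34 → 4
r = 30: 32, 34 → 2
Cross-inversions: 4 + 4 + 2 = 10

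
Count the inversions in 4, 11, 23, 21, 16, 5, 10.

There are 11 out-of-order pairs.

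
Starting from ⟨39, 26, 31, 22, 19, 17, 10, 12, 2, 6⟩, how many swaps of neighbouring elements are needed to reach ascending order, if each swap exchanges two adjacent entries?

42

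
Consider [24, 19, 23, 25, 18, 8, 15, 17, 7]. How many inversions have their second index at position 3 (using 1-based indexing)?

1

The element at index 3 is 23.
Elements before it: 24, 19
Those larger than 23: 24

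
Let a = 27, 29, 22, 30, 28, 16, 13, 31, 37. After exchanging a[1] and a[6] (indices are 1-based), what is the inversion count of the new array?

Positions 1 and 6 hold 27 and 16; after swapping, the array is [16, 29, 22, 30, 28, 27, 13, 31, 37].
For each element, count later entries that are smaller:
16 → 13 → 1
29 → 22, 28, 27, 13 → 4
22 → 13 → 1
30 → 28, 27, 13 → 3
28 → 27, 13 → 2
27 → 13 → 1
13 → none → 0
31 → none → 0
37 → none → 0
Sum: 1 + 4 + 1 + 3 + 2 + 1 + 0 + 0 + 0 = 12

Inversions: 12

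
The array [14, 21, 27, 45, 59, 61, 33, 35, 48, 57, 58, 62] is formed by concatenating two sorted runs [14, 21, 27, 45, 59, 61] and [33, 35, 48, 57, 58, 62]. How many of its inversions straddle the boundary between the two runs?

12 cross-inversions

For each element r of the right run, count left-run elements greater than r:
r = 33: 45, 59, 61 → 3
r = 35: 45, 59, 61 → 3
r = 48: 59, 61 → 2
r = 57: 59, 61 → 2
r = 58: 59, 61 → 2
r = 62: none → 0
Cross-inversions: 3 + 3 + 2 + 2 + 2 + 0 = 12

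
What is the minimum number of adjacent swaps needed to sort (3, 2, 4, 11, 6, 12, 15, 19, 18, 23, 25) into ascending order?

3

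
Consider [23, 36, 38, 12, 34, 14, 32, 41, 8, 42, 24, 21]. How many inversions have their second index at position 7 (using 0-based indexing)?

0 such elements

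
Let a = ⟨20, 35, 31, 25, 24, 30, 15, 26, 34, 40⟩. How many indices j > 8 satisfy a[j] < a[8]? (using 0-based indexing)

0

The element at index 8 is 34.
Elements after it: 40
None of them are smaller than 34.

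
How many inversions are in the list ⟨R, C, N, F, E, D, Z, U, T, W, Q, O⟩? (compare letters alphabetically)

26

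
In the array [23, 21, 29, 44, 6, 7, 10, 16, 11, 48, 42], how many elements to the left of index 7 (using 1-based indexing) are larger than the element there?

4

The element at index 7 is 10.
Elements before it: 23, 21, 29, 44, 6, 7
Those larger than 10: 23, 21, 29, 44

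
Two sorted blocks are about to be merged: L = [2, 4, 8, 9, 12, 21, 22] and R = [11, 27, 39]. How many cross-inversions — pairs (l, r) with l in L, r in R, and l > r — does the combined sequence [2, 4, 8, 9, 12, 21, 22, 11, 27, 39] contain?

Take each right-half value and tally the left-half values above it:
r = 11: 12, 21, 22 → 3
r = 27: none → 0
r = 39: none → 0
Cross-inversions: 3 + 0 + 0 = 3

3 split inversions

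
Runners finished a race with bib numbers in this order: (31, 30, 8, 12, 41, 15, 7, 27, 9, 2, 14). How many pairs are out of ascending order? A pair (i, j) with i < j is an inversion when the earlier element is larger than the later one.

For each element, count later entries that are smaller:
31 → 30, 8, 12, 15, 7, 27, 9, 2, 14 → 9
30 → 8, 12, 15, 7, 27, 9, 2, 14 → 8
8 → 7, 2 → 2
12 → 7, 9, 2 → 3
41 → 15, 7, 27, 9, 2, 14 → 6
15 → 7, 9, 2, 14 → 4
7 → 2 → 1
27 → 9, 2, 14 → 3
9 → 2 → 1
2 → none → 0
14 → none → 0
Sum: 9 + 8 + 2 + 3 + 6 + 4 + 1 + 3 + 1 + 0 + 0 = 37

37 inversions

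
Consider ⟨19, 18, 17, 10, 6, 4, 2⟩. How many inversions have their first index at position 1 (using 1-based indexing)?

6 such elements

The element at index 1 is 19.
Elements after it: 18, 17, 10, 6, 4, 2
Those smaller than 19: 18, 17, 10, 6, 4, 2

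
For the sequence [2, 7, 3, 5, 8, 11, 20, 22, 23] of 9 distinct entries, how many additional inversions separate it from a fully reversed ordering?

34 inversions short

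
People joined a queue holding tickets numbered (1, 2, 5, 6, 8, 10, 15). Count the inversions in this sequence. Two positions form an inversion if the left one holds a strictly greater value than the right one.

0

Listing every pair i<j with a[i]>a[j] (using 1-based positions):
(none)
That's 0 pairs.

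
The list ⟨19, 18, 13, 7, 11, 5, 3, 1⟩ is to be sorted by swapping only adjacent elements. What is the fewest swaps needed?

Minimum adjacent swaps = number of inversions (each swap of adjacent out-of-order elements removes one inversion and no swap can remove more).
Count inversions — for each element, later elements that are smaller:
19: 18, 13, 7, 11, 5, 3, 1 → 7
18: 13, 7, 11, 5, 3, 1 → 6
13: 7, 11, 5, 3, 1 → 5
7: 5, 3, 1 → 3
11: 5, 3, 1 → 3
5: 3, 1 → 2
3: 1 → 1
1: none → 0
Total inversions: 7 + 6 + 5 + 3 + 3 + 2 + 1 + 0 = 27

27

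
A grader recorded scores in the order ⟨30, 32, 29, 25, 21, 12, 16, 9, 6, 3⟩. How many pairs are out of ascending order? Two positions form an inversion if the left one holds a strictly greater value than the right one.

43

For each element, count later entries that are smaller:
30 → 29, 25, 21, 12, 16, 9, 6, 3 → 8
32 → 29, 25, 21, 12, 16, 9, 6, 3 → 8
29 → 25, 21, 12, 16, 9, 6, 3 → 7
25 → 21, 12, 16, 9, 6, 3 → 6
21 → 12, 16, 9, 6, 3 → 5
12 → 9, 6, 3 → 3
16 → 9, 6, 3 → 3
9 → 6, 3 → 2
6 → 3 → 1
3 → none → 0
Sum: 8 + 8 + 7 + 6 + 5 + 3 + 3 + 2 + 1 + 0 = 43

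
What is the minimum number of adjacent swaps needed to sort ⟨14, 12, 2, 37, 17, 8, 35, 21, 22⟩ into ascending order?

The minimum number of adjacent swaps to sort an array equals its inversion count, since every such swap removes exactly one inversion.
Count inversions — for each element, later elements that are smaller:
14: 12, 2, 8 → 3
12: 2, 8 → 2
2: none → 0
37: 17, 8, 35, 21, 22 → 5
17: 8 → 1
8: none → 0
35: 21, 22 → 2
21: none → 0
22: none → 0
Total inversions: 3 + 2 + 0 + 5 + 1 + 0 + 2 + 0 + 0 = 13

13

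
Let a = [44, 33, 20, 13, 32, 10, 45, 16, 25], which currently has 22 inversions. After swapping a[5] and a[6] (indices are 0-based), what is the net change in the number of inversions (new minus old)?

+1

Positions 5 and 6 hold 10 and 45; after swapping, the array is [44, 33, 20, 13, 32, 45, 10, 16, 25].
Count, for each position, how many later elements it exceeds:
44 → 33, 20, 13, 32, 10, 16, 25 → 7
33 → 20, 13, 32, 10, 16, 25 → 6
20 → 13, 10, 16 → 3
13 → 10 → 1
32 → 10, 16, 25 → 3
45 → 10, 16, 25 → 3
10 → none → 0
16 → none → 0
25 → none → 0
Sum: 7 + 6 + 3 + 1 + 3 + 3 + 0 + 0 + 0 = 23
Change: 23 − 22 = +1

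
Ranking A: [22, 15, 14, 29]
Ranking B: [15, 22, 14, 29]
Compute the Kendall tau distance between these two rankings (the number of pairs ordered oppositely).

1

Assign each item its position (1..4) in the first ordering, then rewrite the second ordering as that position sequence:
positions: 22→1, 15→2, 14→3, 29→4
second ordering as positions: [2, 1, 3, 4]
Discordant pairs = inversions in this position sequence.
2: 1 → 1
1: 0
3: 0
4: 0
Total: 1 + 0 + 0 + 0 = 1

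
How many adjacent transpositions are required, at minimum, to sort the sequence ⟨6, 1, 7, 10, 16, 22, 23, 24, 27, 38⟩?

The minimum number of adjacent swaps to sort an array equals its inversion count, since every such swap removes exactly one inversion.
Count inversions — for each element, later elements that are smaller:
6: 1 → 1
1: none → 0
7: none → 0
10: none → 0
16: none → 0
22: none → 0
23: none → 0
24: none → 0
27: none → 0
38: none → 0
Total inversions: 1 + 0 + 0 + 0 + 0 + 0 + 0 + 0 + 0 + 0 = 1

1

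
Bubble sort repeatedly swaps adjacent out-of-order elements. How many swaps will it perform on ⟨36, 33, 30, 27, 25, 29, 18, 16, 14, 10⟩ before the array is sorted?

Minimum adjacent swaps = number of inversions (each swap of adjacent out-of-order elements removes one inversion and no swap can remove more).
Count inversions — for each element, later elements that are smaller:
36: 33, 30, 27, 25, 29, 18, 16, 14, 10 → 9
33: 30, 27, 25, 29, 18, 16, 14, 10 → 8
30: 27, 25, 29, 18, 16, 14, 10 → 7
27: 25, 18, 16, 14, 10 → 5
25: 18, 16, 14, 10 → 4
29: 18, 16, 14, 10 → 4
18: 16, 14, 10 → 3
16: 14, 10 → 2
14: 10 → 1
10: none → 0
Total inversions: 9 + 8 + 7 + 5 + 4 + 4 + 3 + 2 + 1 + 0 = 43

There are 43 swaps.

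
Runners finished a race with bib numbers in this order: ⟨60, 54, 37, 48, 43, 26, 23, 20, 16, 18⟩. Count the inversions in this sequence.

42

For each element, count later entries that are smaller:
60 → 54, 37, 48, 43, 26, 23, 20, 16, 18 → 9
54 → 37, 48, 43, 26, 23, 20, 16, 18 → 8
37 → 26, 23, 20, 16, 18 → 5
48 → 43, 26, 23, 20, 16, 18 → 6
43 → 26, 23, 20, 16, 18 → 5
26 → 23, 20, 16, 18 → 4
23 → 20, 16, 18 → 3
20 → 16, 18 → 2
16 → none → 0
18 → none → 0
Sum: 9 + 8 + 5 + 6 + 5 + 4 + 3 + 2 + 0 + 0 = 42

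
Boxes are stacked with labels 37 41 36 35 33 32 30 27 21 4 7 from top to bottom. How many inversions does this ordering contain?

There are 53 inversions.

Count, for each position, how many later elements it exceeds:
37: 9
41: 9
36: 8
35: 7
33: 6
32: 5
30: 4
27: 3
21: 2
4: 0
7: 0
Sum: 9 + 9 + 8 + 7 + 6 + 5 + 4 + 3 + 2 + 0 + 0 = 53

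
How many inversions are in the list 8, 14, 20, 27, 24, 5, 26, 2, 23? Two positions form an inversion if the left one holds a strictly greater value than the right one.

17

Sweep left to right; for each value list the smaller values that follow it:
8 → 5, 2 → 2
14 → 5, 2 → 2
20 → 5, 2 → 2
27 → 24, 5, 26, 2, 23 → 5
24 → 5, 2, 23 → 3
5 → 2 → 1
26 → 2, 23 → 2
2 → none → 0
23 → none → 0
Sum: 2 + 2 + 2 + 5 + 3 + 1 + 2 + 0 + 0 = 17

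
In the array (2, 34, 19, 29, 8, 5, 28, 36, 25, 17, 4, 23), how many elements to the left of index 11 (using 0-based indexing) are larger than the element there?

The element at index 11 is 23.
Elements before it: 2, 34, 19, 29, 8, 5, 28, 36, 25, 17, 4
Those larger than 23: 34, 29, 28, 36, 25

5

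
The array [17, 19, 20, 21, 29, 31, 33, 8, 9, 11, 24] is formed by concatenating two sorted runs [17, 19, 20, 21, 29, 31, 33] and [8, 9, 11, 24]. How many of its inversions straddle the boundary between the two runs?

24

For each element r of the right run, count left-run elements greater than r:
r = 8: 17, 19, 20, 21, 29, 31, 33 → 7
r = 9: 17, 19, 20, 21, 29, 31, 33 → 7
r = 11: 17, 19, 20, 21, 29, 31, 33 → 7
r = 24: 29, 31, 33 → 3
Cross-inversions: 7 + 7 + 7 + 3 = 24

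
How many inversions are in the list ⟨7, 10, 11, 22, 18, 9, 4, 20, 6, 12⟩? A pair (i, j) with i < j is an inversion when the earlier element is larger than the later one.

Element-by-element contributions:
7: 2
10: 3
11: 3
22: 6
18: 4
9: 2
4: 0
20: 2
6: 0
12: 0
Sum: 2 + 3 + 3 + 6 + 4 + 2 + 0 + 2 + 0 + 0 = 22

22 inversions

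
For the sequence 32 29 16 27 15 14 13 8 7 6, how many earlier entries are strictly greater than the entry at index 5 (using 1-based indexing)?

The element at index 5 is 15.
Elements before it: 32, 29, 16, 27
Those larger than 15: 32, 29, 16, 27

4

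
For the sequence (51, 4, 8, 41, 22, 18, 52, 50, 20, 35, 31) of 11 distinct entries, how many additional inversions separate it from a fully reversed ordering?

Maximum inversions for 11 distinct elements is C(11, 2) = 11·10/2 = 55.
Current inversions — for each element, count later smaller elements:
51: 9
4: 0
8: 0
41: 5
22: 2
18: 0
52: 4
50: 3
20: 0
35: 1
31: 0
Current total: 9 + 0 + 0 + 5 + 2 + 0 + 4 + 3 + 0 + 1 + 0 = 24
Shortfall: 55 − 24 = 31

31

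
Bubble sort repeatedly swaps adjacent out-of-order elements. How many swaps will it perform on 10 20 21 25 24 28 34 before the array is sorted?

1

Each adjacent swap fixes exactly one inversion, so the minimum swap count equals the number of inversions.
Count inversions — for each element, later elements that are smaller:
10: none → 0
20: none → 0
21: none → 0
25: 24 → 1
24: none → 0
28: none → 0
34: none → 0
Total inversions: 0 + 0 + 0 + 1 + 0 + 0 + 0 = 1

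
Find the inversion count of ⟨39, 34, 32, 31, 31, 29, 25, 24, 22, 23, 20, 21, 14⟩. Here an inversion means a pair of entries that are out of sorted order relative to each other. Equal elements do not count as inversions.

For each element, count later entries that are smaller:
39: 12
34: 11
32: 10
31: 8
31: 8
29: 7
25: 6
24: 5
22: 3
23: 3
20: 1
21: 1
14: 0
Sum: 12 + 11 + 10 + 8 + 8 + 7 + 6 + 5 + 3 + 3 + 1 + 1 + 0 = 75

75 inversions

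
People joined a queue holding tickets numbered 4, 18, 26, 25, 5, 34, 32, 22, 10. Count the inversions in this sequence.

Sweep left to right; for each value list the smaller values that follow it:
4: 0
18: 2
26: 4
25: 3
5: 0
34: 3
32: 2
22: 1
10: 0
Sum: 0 + 2 + 4 + 3 + 0 + 3 + 2 + 1 + 0 = 15

Out-of-order pairs: 15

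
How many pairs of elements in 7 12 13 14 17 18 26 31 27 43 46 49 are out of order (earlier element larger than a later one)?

Element-by-element contributions:
7 → none → 0
12 → none → 0
13 → none → 0
14 → none → 0
17 → none → 0
18 → none → 0
26 → none → 0
31 → 27 → 1
27 → none → 0
43 → none → 0
46 → none → 0
49 → none → 0
Sum: 0 + 0 + 0 + 0 + 0 + 0 + 0 + 1 + 0 + 0 + 0 + 0 = 1

1 inversion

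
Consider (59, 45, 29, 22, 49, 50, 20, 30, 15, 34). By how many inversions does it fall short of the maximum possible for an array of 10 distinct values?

15 inversions short

Maximum inversions for 10 distinct elements is C(10, 2) = 10·9/2 = 45.
Current inversions — for each element, count later smaller elements:
59: 9
45: 6
29: 3
22: 2
49: 4
50: 4
20: 1
30: 1
15: 0
34: 0
Current total: 9 + 6 + 3 + 2 + 4 + 4 + 1 + 1 + 0 + 0 = 30
Shortfall: 45 − 30 = 15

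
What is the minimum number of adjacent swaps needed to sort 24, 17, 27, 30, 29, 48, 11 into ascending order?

The minimum number of adjacent swaps to sort an array equals its inversion count, since every such swap removes exactly one inversion.
Count inversions — for each element, later elements that are smaller:
24: 17, 11 → 2
17: 11 → 1
27: 11 → 1
30: 29, 11 → 2
29: 11 → 1
48: 11 → 1
11: none → 0
Total inversions: 2 + 1 + 1 + 2 + 1 + 1 + 0 = 8

8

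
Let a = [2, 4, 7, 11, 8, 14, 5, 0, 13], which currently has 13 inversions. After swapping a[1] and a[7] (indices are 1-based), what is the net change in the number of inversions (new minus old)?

Positions 1 and 7 hold 2 and 5; after swapping, the array is [5, 4, 7, 11, 8, 14, 2, 0, 13].
Element-by-element contributions:
5: 3
4: 2
7: 2
11: 3
8: 2
14: 3
2: 1
0: 0
13: 0
Sum: 3 + 2 + 2 + 3 + 2 + 3 + 1 + 0 + 0 = 16
Change: 16 − 13 = +3

+3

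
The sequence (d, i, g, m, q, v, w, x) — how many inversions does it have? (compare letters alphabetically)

1 inversion

For each element, count later entries that are smaller:
d → none → 0
i → g → 1
g → none → 0
m → none → 0
q → none → 0
v → none → 0
w → none → 0
x → none → 0
Sum: 0 + 1 + 0 + 0 + 0 + 0 + 0 + 0 = 1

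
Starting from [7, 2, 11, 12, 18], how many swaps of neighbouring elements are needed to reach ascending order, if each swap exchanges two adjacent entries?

Minimum adjacent swaps = number of inversions (each swap of adjacent out-of-order elements removes one inversion and no swap can remove more).
Count inversions — for each element, later elements that are smaller:
7: 2 → 1
2: none → 0
11: none → 0
12: none → 0
18: none → 0
Total inversions: 1 + 0 + 0 + 0 + 0 = 1

1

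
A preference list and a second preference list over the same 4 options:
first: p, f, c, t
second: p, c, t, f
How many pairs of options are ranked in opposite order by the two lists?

2 pairs

Assign each item its position (1..4) in the first ordering, then rewrite the second ordering as that position sequence:
positions: p→1, f→2, c→3, t→4
second ordering as positions: [1, 3, 4, 2]
Discordant pairs = inversions in this position sequence.
1: 0
3: 2 → 1
4: 2 → 1
2: 0
Total: 0 + 1 + 1 + 0 = 2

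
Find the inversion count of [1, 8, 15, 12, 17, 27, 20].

2

Listing every pair i<j with a[i]>a[j] (using 1-based positions):
(3,4): 15 > 12
(6,7): 27 > 20
That's 2 pairs.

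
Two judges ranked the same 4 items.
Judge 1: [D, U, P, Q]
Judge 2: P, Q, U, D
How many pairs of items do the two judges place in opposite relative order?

5

Assign each item its position (1..4) in the first ordering, then rewrite the second ordering as that position sequence:
positions: D→1, U→2, P→3, Q→4
second ordering as positions: [3, 4, 2, 1]
Discordant pairs = inversions in this position sequence.
3: 2, 1 → 2
4: 2, 1 → 2
2: 1 → 1
1: 0
Total: 2 + 2 + 1 + 0 = 5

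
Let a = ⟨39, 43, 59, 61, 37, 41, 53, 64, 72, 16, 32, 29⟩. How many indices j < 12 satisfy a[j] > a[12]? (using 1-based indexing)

The element at index 12 is 29.
Elements before it: 39, 43, 59, 61, 37, 41, 53, 64, 72, 16, 32
Those larger than 29: 39, 43, 59, 61, 37, 41, 53, 64, 72, 32

10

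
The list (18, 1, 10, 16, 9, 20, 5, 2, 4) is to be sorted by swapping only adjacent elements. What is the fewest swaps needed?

Minimum adjacent swaps = number of inversions (each swap of adjacent out-of-order elements removes one inversion and no swap can remove more).
Count inversions — for each element, later elements that are smaller:
18: 1, 10, 16, 9, 5, 2, 4 → 7
1: none → 0
10: 9, 5, 2, 4 → 4
16: 9, 5, 2, 4 → 4
9: 5, 2, 4 → 3
20: 5, 2, 4 → 3
5: 2, 4 → 2
2: none → 0
4: none → 0
Total inversions: 7 + 0 + 4 + 4 + 3 + 3 + 2 + 0 + 0 = 23

23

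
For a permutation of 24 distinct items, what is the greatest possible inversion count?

A reversed (strictly descending) arrangement makes every pair an inversion, giving C(24, 2) inversions.
C(24, 2) = 24·23/2 = 276

276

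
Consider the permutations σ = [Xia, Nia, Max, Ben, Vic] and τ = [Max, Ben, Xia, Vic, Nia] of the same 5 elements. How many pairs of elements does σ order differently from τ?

There are 5 discordant pairs.

Assign each item its position (1..5) in the first ordering, then rewrite the second ordering as that position sequence:
positions: Xia→1, Nia→2, Max→3, Ben→4, Vic→5
second ordering as positions: [3, 4, 1, 5, 2]
Discordant pairs = inversions in this position sequence.
3: 1, 2 → 2
4: 1, 2 → 2
1: 0
5: 2 → 1
2: 0
Total: 2 + 2 + 0 + 1 + 0 = 5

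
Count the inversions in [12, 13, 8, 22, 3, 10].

9

Out-of-order index pairs (0-indexed):
(0,2): 12 > 8
(0,4): 12 > 3
(0,5): 12 > 10
(1,2): 13 > 8
(1,4): 13 > 3
(1,5): 13 > 10
(2,4): 8 > 3
(3,4): 22 > 3
(3,5): 22 > 10
That's 9 pairs.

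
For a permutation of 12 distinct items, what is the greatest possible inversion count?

The maximum occurs when the array is in strictly decreasing order: every one of the C(12, 2) pairs is inverted.
C(12, 2) = 12·11/2 = 66

66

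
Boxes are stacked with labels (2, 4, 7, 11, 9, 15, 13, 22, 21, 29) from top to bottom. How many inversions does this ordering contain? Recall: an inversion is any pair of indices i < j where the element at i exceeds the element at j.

Element-by-element contributions:
2: 0
4: 0
7: 0
11: 1
9: 0
15: 1
13: 0
22: 1
21: 0
29: 0
Sum: 0 + 0 + 0 + 1 + 0 + 1 + 0 + 1 + 0 + 0 = 3

3 inversions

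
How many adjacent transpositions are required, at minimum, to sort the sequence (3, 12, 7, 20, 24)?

1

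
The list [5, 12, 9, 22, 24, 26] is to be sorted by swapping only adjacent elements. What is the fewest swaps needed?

The minimum number of adjacent swaps to sort an array equals its inversion count, since every such swap removes exactly one inversion.
Count inversions — for each element, later elements that are smaller:
5: none → 0
12: 9 → 1
9: none → 0
22: none → 0
24: none → 0
26: none → 0
Total inversions: 0 + 1 + 0 + 0 + 0 + 0 = 1

There is 1 swap.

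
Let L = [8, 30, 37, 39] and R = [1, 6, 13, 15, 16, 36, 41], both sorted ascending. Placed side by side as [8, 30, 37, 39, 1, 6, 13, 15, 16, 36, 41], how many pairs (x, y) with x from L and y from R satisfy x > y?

19

Count, for every r in R, how many entries of L exceed r:
r = 1: 8, 30, 37, 39 → 4
r = 6: 8, 30, 37, 39 → 4
r = 13: 30, 37, 39 → 3
r = 15: 30, 37, 39 → 3
r = 16: 30, 37, 39 → 3
r = 36: 37, 39 → 2
r = 41: none → 0
Cross-inversions: 4 + 4 + 3 + 3 + 3 + 2 + 0 = 19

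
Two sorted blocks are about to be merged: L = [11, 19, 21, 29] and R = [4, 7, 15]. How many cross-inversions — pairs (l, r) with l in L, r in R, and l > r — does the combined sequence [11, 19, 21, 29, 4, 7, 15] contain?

Split inversions: 11

Take each right-half value and tally the left-half values above it:
r = 4: 11, 19, 21, 29 → 4
r = 7: 11, 19, 21, 29 → 4
r = 15: 19, 21, 29 → 3
Cross-inversions: 4 + 4 + 3 = 11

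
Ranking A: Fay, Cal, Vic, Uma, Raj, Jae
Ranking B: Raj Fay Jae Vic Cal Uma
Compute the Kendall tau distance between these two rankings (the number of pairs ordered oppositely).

Assign each item its position (1..6) in the first ordering, then rewrite the second ordering as that position sequence:
positions: Fay→1, Cal→2, Vic→3, Uma→4, Raj→5, Jae→6
second ordering as positions: [5, 1, 6, 3, 2, 4]
Discordant pairs = inversions in this position sequence.
5: 1, 3, 2, 4 → 4
1: 0
6: 3, 2, 4 → 3
3: 2 → 1
2: 0
4: 0
Total: 4 + 0 + 3 + 1 + 0 + 0 = 8

8 discordant pairs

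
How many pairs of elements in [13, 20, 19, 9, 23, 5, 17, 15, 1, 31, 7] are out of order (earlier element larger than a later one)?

32 out-of-order pairs

Count, for each position, how many later elements it exceeds:
13 → 9, 5, 1, 7 → 4
20 → 19, 9, 5, 17, 15, 1, 7 → 7
19 → 9, 5, 17, 15, 1, 7 → 6
9 → 5, 1, 7 → 3
23 → 5, 17, 15, 1, 7 → 5
5 → 1 → 1
17 → 15, 1, 7 → 3
15 → 1, 7 → 2
1 → none → 0
31 → 7 → 1
7 → none → 0
Sum: 4 + 7 + 6 + 3 + 5 + 1 + 3 + 2 + 0 + 1 + 0 = 32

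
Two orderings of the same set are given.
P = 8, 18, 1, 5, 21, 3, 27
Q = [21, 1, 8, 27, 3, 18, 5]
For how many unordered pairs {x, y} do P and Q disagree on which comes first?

11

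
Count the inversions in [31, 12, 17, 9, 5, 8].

13

Element-by-element contributions:
31 → 12, 17, 9, 5, 8 → 5
12 → 9, 5, 8 → 3
17 → 9, 5, 8 → 3
9 → 5, 8 → 2
5 → none → 0
8 → none → 0
Sum: 5 + 3 + 3 + 2 + 0 + 0 = 13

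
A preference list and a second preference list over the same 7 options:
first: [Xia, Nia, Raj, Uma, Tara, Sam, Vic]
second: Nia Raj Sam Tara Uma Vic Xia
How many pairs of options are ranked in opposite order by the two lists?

9 pairs

Assign each item its position (1..7) in the first ordering, then rewrite the second ordering as that position sequence:
positions: Xia→1, Nia→2, Raj→3, Uma→4, Tara→5, Sam→6, Vic→7
second ordering as positions: [2, 3, 6, 5, 4, 7, 1]
Discordant pairs = inversions in this position sequence.
2: 1 → 1
3: 1 → 1
6: 5, 4, 1 → 3
5: 4, 1 → 2
4: 1 → 1
7: 1 → 1
1: 0
Total: 1 + 1 + 3 + 2 + 1 + 1 + 0 = 9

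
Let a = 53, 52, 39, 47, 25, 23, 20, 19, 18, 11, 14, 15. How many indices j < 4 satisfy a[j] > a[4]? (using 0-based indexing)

4

The element at index 4 is 25.
Elements before it: 53, 52, 39, 47
Those larger than 25: 53, 52, 39, 47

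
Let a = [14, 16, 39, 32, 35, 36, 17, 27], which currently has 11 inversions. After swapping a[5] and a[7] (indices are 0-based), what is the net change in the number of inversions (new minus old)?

Positions 5 and 7 hold 36 and 27; after swapping, the array is [14, 16, 39, 32, 35, 27, 17, 36].
For each element, count later entries that are smaller:
14: 0
16: 0
39: 5
32: 2
35: 2
27: 1
17: 0
36: 0
Sum: 0 + 0 + 5 + 2 + 2 + 1 + 0 + 0 = 10
Change: 10 − 11 = -1

-1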